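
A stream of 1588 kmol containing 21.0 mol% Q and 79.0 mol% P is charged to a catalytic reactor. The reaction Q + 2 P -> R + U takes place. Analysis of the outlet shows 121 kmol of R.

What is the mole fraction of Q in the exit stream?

For R: n = n₀ + 1ξ → 121 = 0 + 1ξ, giving ξ = 121 kmol.
Outlet amounts (n = n₀ + ν ξ):
  Q: 333.5 − 1(121) = 212.5
  P: 1255 − 2(121) = 1013
  R: 0 + 1(121) = 121
  U: 0 + 1(121) = 121
Total out = 1467 kmol; y_Q = 212.5 / 1467 = 0.1448.

0.145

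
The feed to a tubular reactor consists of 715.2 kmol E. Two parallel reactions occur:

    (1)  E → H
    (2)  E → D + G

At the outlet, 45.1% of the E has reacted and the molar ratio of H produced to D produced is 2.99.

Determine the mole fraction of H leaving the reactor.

Conversion of E: E consumed = 0.451 × 715.2 = 322.6 kmol = 1ξ₁ + 1ξ₂.
Selectivity: 1ξ₁ / (1ξ₂) = 2.99 → ξ₁ = 2.99 ξ₂.
Substitute: (1·2.99 + 1) ξ₂ = 322.6 → ξ₂ = 80.84 kmol, ξ₁ = 241.7 kmol.
Outlet amounts (n = n₀ + Σ ν·ξ):
  E: 715.2 − 1(241.7) − 1(80.84) = 392.6
  H: 0 + 1(241.7) = 241.7
  D: 0 + 1(80.84) = 80.84
  G: 0 + 1(80.84) = 80.84
Total out = 796 kmol; y_H = 241.7 / 796 = 0.3036.

0.304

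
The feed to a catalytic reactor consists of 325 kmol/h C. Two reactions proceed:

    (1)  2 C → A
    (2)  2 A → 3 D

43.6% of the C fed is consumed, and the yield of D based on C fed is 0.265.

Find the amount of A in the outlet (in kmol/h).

Conversion of C: C consumed = 2ξ₁ = 0.436 × 325 → ξ₁ = 70.85 kmol/h.
Yield of D: 3ξ₂ / 325 = 0.265 → ξ₂ = 28.71 kmol/h.
Outlet amounts (n = n₀ + Σ ν·ξ):
  C: 325 − 2(70.85) = 183.3
  A: 0 + 1(70.85) − 2(28.71) = 13.43
  D: 0 + 3(28.71) = 86.12

13.4 kmol/h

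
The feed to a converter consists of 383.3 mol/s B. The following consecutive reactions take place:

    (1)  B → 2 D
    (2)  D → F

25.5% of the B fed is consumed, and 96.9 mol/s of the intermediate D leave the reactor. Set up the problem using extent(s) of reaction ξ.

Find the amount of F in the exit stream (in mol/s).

98.6 mol/s

Conversion of B: B consumed = 1ξ₁ = 0.255 × 383.3 → ξ₁ = 97.74 mol/s.
D balance: n_D = 0 + 2ξ₁ − 1ξ₂ = 96.9 → ξ₂ = (2·97.74 − 96.9)/1 = 98.58 mol/s.
Outlet amounts (n = n₀ + Σ ν·ξ):
  B: 383.3 − 1(97.74) = 285.6
  D: 0 + 2(97.74) − 1(98.58) = 96.9
  F: 0 + 1(98.58) = 98.58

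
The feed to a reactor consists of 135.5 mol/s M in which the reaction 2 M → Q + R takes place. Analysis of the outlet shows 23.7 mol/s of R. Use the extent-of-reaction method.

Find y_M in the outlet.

For R: n = n₀ + 1ξ → 23.7 = 0 + 1ξ, giving ξ = 23.7 mol/s.
Outlet amounts (n = n₀ + ν ξ):
  M: 135.5 − 2(23.7) = 88.1
  Q: 0 + 1(23.7) = 23.7
  R: 0 + 1(23.7) = 23.7
Total out = 135.5 mol/s; y_M = 88.1 / 135.5 = 0.6502.

0.65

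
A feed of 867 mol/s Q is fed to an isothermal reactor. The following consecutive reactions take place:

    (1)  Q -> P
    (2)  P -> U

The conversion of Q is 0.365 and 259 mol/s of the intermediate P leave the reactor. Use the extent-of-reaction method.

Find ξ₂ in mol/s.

ξ₂ = 57.5 mol/s

Conversion of Q: Q consumed = 1ξ₁ = 0.365 × 867 → ξ₁ = 316.5 mol/s.
P balance: n_P = 0 + 1ξ₁ − 1ξ₂ = 259 → ξ₂ = (1·316.5 − 259)/1 = 57.45 mol/s.
Outlet amounts (n = n₀ + Σ ν·ξ):
  Q: 867 − 1(316.5) = 550.5
  P: 0 + 1(316.5) − 1(57.45) = 259
  U: 0 + 1(57.45) = 57.45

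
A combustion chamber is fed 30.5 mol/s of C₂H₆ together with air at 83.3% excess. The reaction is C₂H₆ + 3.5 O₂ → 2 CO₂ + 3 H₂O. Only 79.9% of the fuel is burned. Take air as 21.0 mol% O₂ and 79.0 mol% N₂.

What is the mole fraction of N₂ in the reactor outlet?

0.755

Stoichiometric O₂ = 3.5 × 30.5 = 106.8 mol/s; O₂ fed = 106.8 × 1.833 = 195.7 mol/s.
N₂ fed = 195.7 × 79/21 = 736.1 mol/s.
Fuel reacted = 0.799 × 30.5 → ξ = 24.37 mol/s.
Outlet (n = n₀ + ν ξ):
  C₂H₆: 30.5 − 1(24.37) = 6.13
  O₂: 195.7 − 3.5(24.37) = 110.4
  N₂: 736.1 (inert)
  CO₂: 0 + 2(24.37) = 48.74
  H₂O: 0 + 3(24.37) = 73.11
Total out = 974.5 mol/s; y_N₂ = 736.1 / 974.5 = 0.7554.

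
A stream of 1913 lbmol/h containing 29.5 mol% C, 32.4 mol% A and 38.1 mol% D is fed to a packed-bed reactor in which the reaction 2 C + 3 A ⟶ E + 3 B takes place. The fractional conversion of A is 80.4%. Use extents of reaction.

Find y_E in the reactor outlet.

0.0951

A reacted = 0.804 × 619.8 = 498.3 lbmol/h; ν_A = −3, so ξ = 498.3/3 = 166.1 lbmol/h.
Outlet amounts (n = n₀ + ν ξ):
  C: 564.3 − 2(166.1) = 232.1
  A: 619.8 − 3(166.1) = 121.5
  E: 0 + 1(166.1) = 166.1
  B: 0 + 3(166.1) = 498.3
  D: 728.9 (inert)
Total out = 1747 lbmol/h; y_E = 166.1 / 1747 = 0.09509.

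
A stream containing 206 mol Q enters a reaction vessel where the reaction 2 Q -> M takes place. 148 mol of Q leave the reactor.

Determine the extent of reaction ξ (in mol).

For Q: n = n₀ − 2ξ → 148 = 206 − 2ξ, giving ξ = 29 mol.
Outlet amounts (n = n₀ + ν ξ):
  Q: 206 − 2(29) = 148
  M: 0 + 1(29) = 29

ξ = 29 mol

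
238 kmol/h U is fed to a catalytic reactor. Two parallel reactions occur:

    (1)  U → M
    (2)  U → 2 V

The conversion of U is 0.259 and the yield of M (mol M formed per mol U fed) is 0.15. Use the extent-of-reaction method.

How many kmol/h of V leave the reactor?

Yield of M: 1ξ₁ / 238 = 0.15 → ξ₁ = 35.7 kmol/h.
Conversion of U: 1ξ₁ + 1ξ₂ = 0.259 × 238 = 61.64 → ξ₂ = 25.94 kmol/h.
Outlet amounts (n = n₀ + Σ ν·ξ):
  U: 238 − 1(35.7) − 1(25.94) = 176.4
  M: 0 + 1(35.7) = 35.7
  V: 0 + 2(25.94) = 51.88

51.9 kmol/h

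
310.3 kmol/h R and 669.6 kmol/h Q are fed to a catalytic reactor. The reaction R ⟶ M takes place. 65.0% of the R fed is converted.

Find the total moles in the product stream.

R reacted = 0.65 × 310.3 = 201.7 kmol/h; ν_R = −1, so ξ = 201.7/1 = 201.7 kmol/h.
Outlet amounts (n = n₀ + ν ξ):
  R: 310.3 − 1(201.7) = 108.6
  M: 0 + 1(201.7) = 201.7
  Q: 669.6 (inert)
Total out = 108.6 + 201.7 + 669.6 = 979.9 kmol/h.

980 kmol/h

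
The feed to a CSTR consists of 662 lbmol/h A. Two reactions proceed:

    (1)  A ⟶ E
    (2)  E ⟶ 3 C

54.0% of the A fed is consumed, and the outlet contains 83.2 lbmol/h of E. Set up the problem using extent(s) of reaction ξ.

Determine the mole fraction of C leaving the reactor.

0.68

Conversion of A: A consumed = 1ξ₁ = 0.54 × 662 → ξ₁ = 357.5 lbmol/h.
E balance: n_E = 0 + 1ξ₁ − 1ξ₂ = 83.2 → ξ₂ = (1·357.5 − 83.2)/1 = 274.3 lbmol/h.
Outlet amounts (n = n₀ + Σ ν·ξ):
  A: 662 − 1(357.5) = 304.5
  E: 0 + 1(357.5) − 1(274.3) = 83.2
  C: 0 + 3(274.3) = 822.8
Total out = 1211 lbmol/h; y_C = 822.8 / 1211 = 0.6797.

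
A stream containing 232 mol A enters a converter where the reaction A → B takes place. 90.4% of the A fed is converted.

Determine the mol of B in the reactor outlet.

210 mol

A reacted = 0.904 × 232 = 209.7 mol; ν_A = −1, so ξ = 209.7/1 = 209.7 mol.
Outlet amounts (n = n₀ + ν ξ):
  A: 232 − 1(209.7) = 22.27
  B: 0 + 1(209.7) = 209.7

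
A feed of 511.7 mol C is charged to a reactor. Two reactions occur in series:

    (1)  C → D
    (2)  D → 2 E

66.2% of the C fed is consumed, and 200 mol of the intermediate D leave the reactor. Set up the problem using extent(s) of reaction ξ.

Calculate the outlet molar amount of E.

277 mol

Conversion of C: C consumed = 1ξ₁ = 0.662 × 511.7 → ξ₁ = 338.7 mol.
D balance: n_D = 0 + 1ξ₁ − 1ξ₂ = 200 → ξ₂ = (1·338.7 − 200)/1 = 138.7 mol.
Outlet amounts (n = n₀ + Σ ν·ξ):
  C: 511.7 − 1(338.7) = 173
  D: 0 + 1(338.7) − 1(138.7) = 200
  E: 0 + 2(138.7) = 277.5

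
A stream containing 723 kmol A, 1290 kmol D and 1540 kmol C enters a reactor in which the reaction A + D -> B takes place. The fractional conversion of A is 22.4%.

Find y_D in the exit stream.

A reacted = 0.224 × 723 = 162 kmol; ν_A = −1, so ξ = 162/1 = 162 kmol.
Outlet amounts (n = n₀ + ν ξ):
  A: 723 − 1(162) = 561
  D: 1290 − 1(162) = 1128
  B: 0 + 1(162) = 162
  C: 1540 (inert)
Total out = 3391 kmol; y_D = 1128 / 3391 = 0.3327.

0.333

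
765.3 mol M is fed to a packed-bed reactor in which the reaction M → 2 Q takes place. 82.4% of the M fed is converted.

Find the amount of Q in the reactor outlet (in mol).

M reacted = 0.824 × 765.3 = 630.6 mol; ν_M = −1, so ξ = 630.6/1 = 630.6 mol.
Outlet amounts (n = n₀ + ν ξ):
  M: 765.3 − 1(630.6) = 134.7
  Q: 0 + 2(630.6) = 1261

1260 mol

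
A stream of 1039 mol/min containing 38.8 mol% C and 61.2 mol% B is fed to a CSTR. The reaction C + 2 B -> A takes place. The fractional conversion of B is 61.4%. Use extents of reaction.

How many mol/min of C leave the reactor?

208 mol/min

B reacted = 0.614 × 635.9 = 390.4 mol/min; ν_B = −2, so ξ = 390.4/2 = 195.2 mol/min.
Outlet amounts (n = n₀ + ν ξ):
  C: 403.1 − 1(195.2) = 207.9
  B: 635.9 − 2(195.2) = 245.4
  A: 0 + 1(195.2) = 195.2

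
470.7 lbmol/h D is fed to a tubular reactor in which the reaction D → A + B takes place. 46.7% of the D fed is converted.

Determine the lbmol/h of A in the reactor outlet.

220 lbmol/h

D reacted = 0.467 × 470.7 = 219.8 lbmol/h; ν_D = −1, so ξ = 219.8/1 = 219.8 lbmol/h.
Outlet amounts (n = n₀ + ν ξ):
  D: 470.7 − 1(219.8) = 250.9
  A: 0 + 1(219.8) = 219.8
  B: 0 + 1(219.8) = 219.8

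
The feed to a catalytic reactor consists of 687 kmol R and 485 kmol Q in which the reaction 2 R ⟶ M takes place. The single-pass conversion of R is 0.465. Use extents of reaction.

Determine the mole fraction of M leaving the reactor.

0.158

R reacted = 0.465 × 687 = 319.5 kmol; ν_R = −2, so ξ = 319.5/2 = 159.7 kmol.
Outlet amounts (n = n₀ + ν ξ):
  R: 687 − 2(159.7) = 367.5
  M: 0 + 1(159.7) = 159.7
  Q: 485 (inert)
Total out = 1012 kmol; y_M = 159.7 / 1012 = 0.1578.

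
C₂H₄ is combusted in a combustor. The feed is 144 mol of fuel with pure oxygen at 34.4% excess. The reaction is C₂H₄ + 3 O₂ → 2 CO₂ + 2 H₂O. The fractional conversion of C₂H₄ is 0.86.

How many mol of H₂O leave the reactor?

248 mol

Stoichiometric O₂ = 3 × 144 = 432 mol; O₂ fed = 432 × 1.344 = 580.6 mol.
Fuel reacted = 0.86 × 144 → ξ = 123.8 mol.
Outlet (n = n₀ + ν ξ):
  C₂H₄: 144 − 1(123.8) = 20.16
  O₂: 580.6 − 3(123.8) = 209.1
  CO₂: 0 + 2(123.8) = 247.7
  H₂O: 0 + 2(123.8) = 247.7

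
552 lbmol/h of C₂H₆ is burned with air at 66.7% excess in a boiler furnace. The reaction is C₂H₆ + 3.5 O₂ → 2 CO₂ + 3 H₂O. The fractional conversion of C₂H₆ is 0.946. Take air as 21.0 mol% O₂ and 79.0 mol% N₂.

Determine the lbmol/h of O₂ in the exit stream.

Stoichiometric O₂ = 3.5 × 552 = 1932 lbmol/h; O₂ fed = 1932 × 1.667 = 3221 lbmol/h.
N₂ fed = 3221 × 79/21 = 12120 lbmol/h.
Fuel reacted = 0.946 × 552 → ξ = 522.2 lbmol/h.
Outlet (n = n₀ + ν ξ):
  C₂H₆: 552 − 1(522.2) = 29.81
  O₂: 3221 − 3.5(522.2) = 1393
  N₂: 12120 (inert)
  CO₂: 0 + 2(522.2) = 1044
  H₂O: 0 + 3(522.2) = 1567

1390 lbmol/h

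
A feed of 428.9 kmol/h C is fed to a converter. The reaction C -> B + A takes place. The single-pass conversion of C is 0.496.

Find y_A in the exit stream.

C reacted = 0.496 × 428.9 = 212.7 kmol/h; ν_C = −1, so ξ = 212.7/1 = 212.7 kmol/h.
Outlet amounts (n = n₀ + ν ξ):
  C: 428.9 − 1(212.7) = 216.2
  B: 0 + 1(212.7) = 212.7
  A: 0 + 1(212.7) = 212.7
Total out = 641.6 kmol/h; y_A = 212.7 / 641.6 = 0.3316.

0.332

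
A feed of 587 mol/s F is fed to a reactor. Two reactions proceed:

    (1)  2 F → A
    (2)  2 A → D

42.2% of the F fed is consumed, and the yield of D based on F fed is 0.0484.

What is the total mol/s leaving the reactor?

Conversion of F: F consumed = 2ξ₁ = 0.422 × 587 → ξ₁ = 123.9 mol/s.
Yield of D: 1ξ₂ / 587 = 0.0484 → ξ₂ = 28.41 mol/s.
Outlet amounts (n = n₀ + Σ ν·ξ):
  F: 587 − 2(123.9) = 339.3
  A: 0 + 1(123.9) − 2(28.41) = 67.04
  D: 0 + 1(28.41) = 28.41
Total out = 339.3 + 67.04 + 28.41 = 434.7 mol/s.

435 mol/s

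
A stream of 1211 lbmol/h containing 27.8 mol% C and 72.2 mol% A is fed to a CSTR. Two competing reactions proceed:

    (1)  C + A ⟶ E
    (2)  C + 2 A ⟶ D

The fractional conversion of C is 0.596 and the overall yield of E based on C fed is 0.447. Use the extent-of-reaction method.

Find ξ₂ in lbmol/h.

ξ₂ = 50.2 lbmol/h

Yield of E: 1ξ₁ / 336.7 = 0.447 → ξ₁ = 150.5 lbmol/h.
Conversion of C: 1ξ₁ + 1ξ₂ = 0.596 × 336.7 = 200.6 → ξ₂ = 50.16 lbmol/h.
Outlet amounts (n = n₀ + Σ ν·ξ):
  C: 336.7 − 1(150.5) − 1(50.16) = 136
  A: 874.3 − 1(150.5) − 2(50.16) = 623.5
  E: 0 + 1(150.5) = 150.5
  D: 0 + 1(50.16) = 50.16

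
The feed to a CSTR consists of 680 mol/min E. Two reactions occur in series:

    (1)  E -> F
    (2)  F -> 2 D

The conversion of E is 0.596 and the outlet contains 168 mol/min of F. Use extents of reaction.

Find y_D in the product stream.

0.517

Conversion of E: E consumed = 1ξ₁ = 0.596 × 680 → ξ₁ = 405.3 mol/min.
F balance: n_F = 0 + 1ξ₁ − 1ξ₂ = 168 → ξ₂ = (1·405.3 − 168)/1 = 237.3 mol/min.
Outlet amounts (n = n₀ + Σ ν·ξ):
  E: 680 − 1(405.3) = 274.7
  F: 0 + 1(405.3) − 1(237.3) = 168
  D: 0 + 2(237.3) = 474.6
Total out = 917.3 mol/min; y_D = 474.6 / 917.3 = 0.5174.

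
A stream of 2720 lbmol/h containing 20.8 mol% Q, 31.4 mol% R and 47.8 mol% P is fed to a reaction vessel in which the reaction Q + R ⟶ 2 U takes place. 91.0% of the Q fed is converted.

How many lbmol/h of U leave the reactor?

1030 lbmol/h

Q reacted = 0.91 × 565.8 = 514.8 lbmol/h; ν_Q = −1, so ξ = 514.8/1 = 514.8 lbmol/h.
Outlet amounts (n = n₀ + ν ξ):
  Q: 565.8 − 1(514.8) = 50.92
  R: 854.1 − 1(514.8) = 339.2
  U: 0 + 2(514.8) = 1030
  P: 1300 (inert)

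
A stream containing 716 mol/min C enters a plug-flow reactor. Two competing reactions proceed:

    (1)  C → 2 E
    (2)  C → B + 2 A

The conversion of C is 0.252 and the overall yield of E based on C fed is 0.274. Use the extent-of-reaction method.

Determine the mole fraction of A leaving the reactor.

Yield of E: 2ξ₁ / 716 = 0.274 → ξ₁ = 98.09 mol/min.
Conversion of C: 1ξ₁ + 1ξ₂ = 0.252 × 716 = 180.4 → ξ₂ = 82.34 mol/min.
Outlet amounts (n = n₀ + Σ ν·ξ):
  C: 716 − 1(98.09) − 1(82.34) = 535.6
  E: 0 + 2(98.09) = 196.2
  B: 0 + 1(82.34) = 82.34
  A: 0 + 2(82.34) = 164.7
Total out = 978.8 mol/min; y_A = 164.7 / 978.8 = 0.1683.

0.168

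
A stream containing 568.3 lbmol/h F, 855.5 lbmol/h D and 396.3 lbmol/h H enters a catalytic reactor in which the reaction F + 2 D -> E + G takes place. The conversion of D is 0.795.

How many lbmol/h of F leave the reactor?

228 lbmol/h

D reacted = 0.795 × 855.5 = 680.1 lbmol/h; ν_D = −2, so ξ = 680.1/2 = 340.1 lbmol/h.
Outlet amounts (n = n₀ + ν ξ):
  F: 568.3 − 1(340.1) = 228.2
  D: 855.5 − 2(340.1) = 175.4
  E: 0 + 1(340.1) = 340.1
  G: 0 + 1(340.1) = 340.1
  H: 396.3 (inert)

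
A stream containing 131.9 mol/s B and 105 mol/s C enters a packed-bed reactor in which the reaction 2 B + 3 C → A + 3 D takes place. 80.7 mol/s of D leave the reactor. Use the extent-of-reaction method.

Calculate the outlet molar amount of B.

For D: n = n₀ + 3ξ → 80.7 = 0 + 3ξ, giving ξ = 26.9 mol/s.
Outlet amounts (n = n₀ + ν ξ):
  B: 131.9 − 2(26.9) = 78.1
  C: 105 − 3(26.9) = 24.3
  A: 0 + 1(26.9) = 26.9
  D: 0 + 3(26.9) = 80.7

78.1 mol/s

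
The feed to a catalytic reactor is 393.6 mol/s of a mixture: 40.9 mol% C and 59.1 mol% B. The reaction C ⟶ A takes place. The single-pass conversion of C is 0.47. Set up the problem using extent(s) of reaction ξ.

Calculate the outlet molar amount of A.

75.7 mol/s

C reacted = 0.47 × 161 = 75.66 mol/s; ν_C = −1, so ξ = 75.66/1 = 75.66 mol/s.
Outlet amounts (n = n₀ + ν ξ):
  C: 161 − 1(75.66) = 85.32
  A: 0 + 1(75.66) = 75.66
  B: 232.6 (inert)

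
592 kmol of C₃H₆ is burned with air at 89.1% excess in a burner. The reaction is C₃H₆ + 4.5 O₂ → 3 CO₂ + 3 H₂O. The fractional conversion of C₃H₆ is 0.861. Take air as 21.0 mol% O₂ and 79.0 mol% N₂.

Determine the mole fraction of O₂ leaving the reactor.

0.11

Stoichiometric O₂ = 4.5 × 592 = 2664 kmol; O₂ fed = 2664 × 1.891 = 5038 kmol.
N₂ fed = 5038 × 79/21 = 18950 kmol.
Fuel reacted = 0.861 × 592 → ξ = 509.7 kmol.
Outlet (n = n₀ + ν ξ):
  C₃H₆: 592 − 1(509.7) = 82.29
  O₂: 5038 − 4.5(509.7) = 2744
  N₂: 18950 (inert)
  CO₂: 0 + 3(509.7) = 1529
  H₂O: 0 + 3(509.7) = 1529
Total out = 24840 kmol; y_O₂ = 2744 / 24840 = 0.1105.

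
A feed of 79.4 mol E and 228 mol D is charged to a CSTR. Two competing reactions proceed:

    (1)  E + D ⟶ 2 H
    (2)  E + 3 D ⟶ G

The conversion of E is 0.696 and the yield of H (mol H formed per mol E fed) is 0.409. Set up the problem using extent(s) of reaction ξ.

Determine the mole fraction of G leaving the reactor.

0.205

Yield of H: 2ξ₁ / 79.4 = 0.409 → ξ₁ = 16.24 mol.
Conversion of E: 1ξ₁ + 1ξ₂ = 0.696 × 79.4 = 55.26 → ξ₂ = 39.03 mol.
Outlet amounts (n = n₀ + Σ ν·ξ):
  E: 79.4 − 1(16.24) − 1(39.03) = 24.14
  D: 228 − 1(16.24) − 3(39.03) = 94.69
  H: 0 + 2(16.24) = 32.47
  G: 0 + 1(39.03) = 39.03
Total out = 190.3 mol; y_G = 39.03 / 190.3 = 0.205.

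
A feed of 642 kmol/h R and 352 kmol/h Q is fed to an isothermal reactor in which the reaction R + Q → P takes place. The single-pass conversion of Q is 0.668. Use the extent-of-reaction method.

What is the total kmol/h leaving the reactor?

759 kmol/h

Q reacted = 0.668 × 352 = 235.1 kmol/h; ν_Q = −1, so ξ = 235.1/1 = 235.1 kmol/h.
Outlet amounts (n = n₀ + ν ξ):
  R: 642 − 1(235.1) = 406.9
  Q: 352 − 1(235.1) = 116.9
  P: 0 + 1(235.1) = 235.1
Total out = 406.9 + 116.9 + 235.1 = 758.9 kmol/h.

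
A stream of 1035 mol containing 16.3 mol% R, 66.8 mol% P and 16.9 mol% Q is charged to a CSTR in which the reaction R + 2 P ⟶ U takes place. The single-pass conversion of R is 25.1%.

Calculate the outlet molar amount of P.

R reacted = 0.251 × 168.7 = 42.34 mol; ν_R = −1, so ξ = 42.34/1 = 42.34 mol.
Outlet amounts (n = n₀ + ν ξ):
  R: 168.7 − 1(42.34) = 126.4
  P: 691.4 − 2(42.34) = 606.7
  U: 0 + 1(42.34) = 42.34
  Q: 174.9 (inert)

607 mol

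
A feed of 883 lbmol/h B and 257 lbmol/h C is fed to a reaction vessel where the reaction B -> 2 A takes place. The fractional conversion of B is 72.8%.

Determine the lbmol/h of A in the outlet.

1290 lbmol/h

B reacted = 0.728 × 883 = 642.8 lbmol/h; ν_B = −1, so ξ = 642.8/1 = 642.8 lbmol/h.
Outlet amounts (n = n₀ + ν ξ):
  B: 883 − 1(642.8) = 240.2
  A: 0 + 2(642.8) = 1286
  C: 257 (inert)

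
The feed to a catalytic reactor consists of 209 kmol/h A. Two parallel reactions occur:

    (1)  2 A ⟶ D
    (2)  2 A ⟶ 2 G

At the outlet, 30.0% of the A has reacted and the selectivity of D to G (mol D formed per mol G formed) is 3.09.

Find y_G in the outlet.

0.048

Conversion of A: A consumed = 0.3 × 209 = 62.7 kmol/h = 2ξ₁ + 2ξ₂.
Selectivity: 1ξ₁ / (2ξ₂) = 3.09 → ξ₁ = 6.18 ξ₂.
Substitute: (2·6.18 + 2) ξ₂ = 62.7 → ξ₂ = 4.366 kmol/h, ξ₁ = 26.98 kmol/h.
Outlet amounts (n = n₀ + Σ ν·ξ):
  A: 209 − 2(26.98) − 2(4.366) = 146.3
  D: 0 + 1(26.98) = 26.98
  G: 0 + 2(4.366) = 8.733
Total out = 182 kmol/h; y_G = 8.733 / 182 = 0.04798.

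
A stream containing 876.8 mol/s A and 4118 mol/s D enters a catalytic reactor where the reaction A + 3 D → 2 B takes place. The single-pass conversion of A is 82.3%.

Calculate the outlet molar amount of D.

1950 mol/s

A reacted = 0.823 × 876.8 = 721.6 mol/s; ν_A = −1, so ξ = 721.6/1 = 721.6 mol/s.
Outlet amounts (n = n₀ + ν ξ):
  A: 876.8 − 1(721.6) = 155.2
  D: 4118 − 3(721.6) = 1953
  B: 0 + 2(721.6) = 1443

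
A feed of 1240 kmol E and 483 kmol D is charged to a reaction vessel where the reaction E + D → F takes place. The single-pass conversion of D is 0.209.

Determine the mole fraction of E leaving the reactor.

D reacted = 0.209 × 483 = 100.9 kmol; ν_D = −1, so ξ = 100.9/1 = 100.9 kmol.
Outlet amounts (n = n₀ + ν ξ):
  E: 1240 − 1(100.9) = 1139
  D: 483 − 1(100.9) = 382.1
  F: 0 + 1(100.9) = 100.9
Total out = 1622 kmol; y_E = 1139 / 1622 = 0.7022.

0.702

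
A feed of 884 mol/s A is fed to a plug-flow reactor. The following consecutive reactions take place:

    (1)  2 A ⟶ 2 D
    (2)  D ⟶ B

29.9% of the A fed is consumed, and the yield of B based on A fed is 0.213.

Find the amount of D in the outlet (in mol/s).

76 mol/s

Conversion of A: A consumed = 2ξ₁ = 0.299 × 884 → ξ₁ = 132.2 mol/s.
Yield of B: 1ξ₂ / 884 = 0.213 → ξ₂ = 188.3 mol/s.
Outlet amounts (n = n₀ + Σ ν·ξ):
  A: 884 − 2(132.2) = 619.7
  D: 0 + 2(132.2) − 1(188.3) = 76.02
  B: 0 + 1(188.3) = 188.3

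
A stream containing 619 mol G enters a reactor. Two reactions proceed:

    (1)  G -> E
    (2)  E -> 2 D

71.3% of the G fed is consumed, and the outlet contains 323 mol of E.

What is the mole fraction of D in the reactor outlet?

Conversion of G: G consumed = 1ξ₁ = 0.713 × 619 → ξ₁ = 441.3 mol.
E balance: n_E = 0 + 1ξ₁ − 1ξ₂ = 323 → ξ₂ = (1·441.3 − 323)/1 = 118.3 mol.
Outlet amounts (n = n₀ + Σ ν·ξ):
  G: 619 − 1(441.3) = 177.7
  E: 0 + 1(441.3) − 1(118.3) = 323
  D: 0 + 2(118.3) = 236.7
Total out = 737.3 mol; y_D = 236.7 / 737.3 = 0.321.

0.321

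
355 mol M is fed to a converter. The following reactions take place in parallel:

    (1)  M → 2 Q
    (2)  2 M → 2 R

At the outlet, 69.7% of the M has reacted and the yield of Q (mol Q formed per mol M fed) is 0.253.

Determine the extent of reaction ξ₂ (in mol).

ξ₂ = 101 mol

Yield of Q: 2ξ₁ / 355 = 0.253 → ξ₁ = 44.91 mol.
Conversion of M: 1ξ₁ + 2ξ₂ = 0.697 × 355 = 247.4 → ξ₂ = 101.3 mol.
Outlet amounts (n = n₀ + Σ ν·ξ):
  M: 355 − 1(44.91) − 2(101.3) = 107.6
  Q: 0 + 2(44.91) = 89.81
  R: 0 + 2(101.3) = 202.5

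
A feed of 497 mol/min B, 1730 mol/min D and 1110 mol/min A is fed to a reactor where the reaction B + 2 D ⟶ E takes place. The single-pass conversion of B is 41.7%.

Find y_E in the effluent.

B reacted = 0.417 × 497 = 207.2 mol/min; ν_B = −1, so ξ = 207.2/1 = 207.2 mol/min.
Outlet amounts (n = n₀ + ν ξ):
  B: 497 − 1(207.2) = 289.8
  D: 1730 − 2(207.2) = 1316
  E: 0 + 1(207.2) = 207.2
  A: 1110 (inert)
Total out = 2923 mol/min; y_E = 207.2 / 2923 = 0.07091.

0.0709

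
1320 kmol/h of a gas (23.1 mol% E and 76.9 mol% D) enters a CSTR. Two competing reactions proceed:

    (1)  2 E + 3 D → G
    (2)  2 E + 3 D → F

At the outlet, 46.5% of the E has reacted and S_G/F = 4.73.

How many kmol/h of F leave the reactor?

Conversion of E: E consumed = 0.465 × 304.9 = 141.8 kmol/h = 2ξ₁ + 2ξ₂.
Selectivity: 1ξ₁ / (1ξ₂) = 4.73 → ξ₁ = 4.73 ξ₂.
Substitute: (2·4.73 + 2) ξ₂ = 141.8 → ξ₂ = 12.37 kmol/h, ξ₁ = 58.52 kmol/h.
Outlet amounts (n = n₀ + Σ ν·ξ):
  E: 304.9 − 2(58.52) − 2(12.37) = 163.1
  D: 1015 − 3(58.52) − 3(12.37) = 802.4
  G: 0 + 1(58.52) = 58.52
  F: 0 + 1(12.37) = 12.37

12.4 kmol/h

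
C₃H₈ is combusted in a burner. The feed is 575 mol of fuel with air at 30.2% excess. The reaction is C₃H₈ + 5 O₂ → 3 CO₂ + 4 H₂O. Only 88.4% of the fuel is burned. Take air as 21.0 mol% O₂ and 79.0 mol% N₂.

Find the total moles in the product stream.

Stoichiometric O₂ = 5 × 575 = 2875 mol; O₂ fed = 2875 × 1.302 = 3743 mol.
N₂ fed = 3743 × 79/21 = 14080 mol.
Fuel reacted = 0.884 × 575 → ξ = 508.3 mol.
Outlet (n = n₀ + ν ξ):
  C₃H₈: 575 − 1(508.3) = 66.7
  O₂: 3743 − 5(508.3) = 1202
  N₂: 14080 (inert)
  CO₂: 0 + 3(508.3) = 1525
  H₂O: 0 + 4(508.3) = 2033
Total out = 66.7 + 1202 + 14080 + 1525 + 2033 = 18910 mol.

18900 mol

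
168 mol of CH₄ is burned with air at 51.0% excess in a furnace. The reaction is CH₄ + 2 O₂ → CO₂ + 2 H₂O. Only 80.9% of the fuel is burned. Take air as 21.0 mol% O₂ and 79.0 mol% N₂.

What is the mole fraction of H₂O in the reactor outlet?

Stoichiometric O₂ = 2 × 168 = 336 mol; O₂ fed = 336 × 1.510 = 507.4 mol.
N₂ fed = 507.4 × 79/21 = 1909 mol.
Fuel reacted = 0.809 × 168 → ξ = 135.9 mol.
Outlet (n = n₀ + ν ξ):
  CH₄: 168 − 1(135.9) = 32.09
  O₂: 507.4 − 2(135.9) = 235.5
  N₂: 1909 (inert)
  CO₂: 0 + 1(135.9) = 135.9
  H₂O: 0 + 2(135.9) = 271.8
Total out = 2584 mol; y_H₂O = 271.8 / 2584 = 0.1052.

0.105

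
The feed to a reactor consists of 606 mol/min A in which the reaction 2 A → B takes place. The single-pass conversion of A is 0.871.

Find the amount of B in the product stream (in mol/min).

264 mol/min

A reacted = 0.871 × 606 = 527.8 mol/min; ν_A = −2, so ξ = 527.8/2 = 263.9 mol/min.
Outlet amounts (n = n₀ + ν ξ):
  A: 606 − 2(263.9) = 78.17
  B: 0 + 1(263.9) = 263.9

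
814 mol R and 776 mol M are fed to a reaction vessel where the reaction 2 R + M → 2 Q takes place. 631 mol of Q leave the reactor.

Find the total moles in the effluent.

1270 mol

For Q: n = n₀ + 2ξ → 631 = 0 + 2ξ, giving ξ = 315.5 mol.
Outlet amounts (n = n₀ + ν ξ):
  R: 814 − 2(315.5) = 183
  M: 776 − 1(315.5) = 460.5
  Q: 0 + 2(315.5) = 631
Total out = 183 + 460.5 + 631 = 1274 mol.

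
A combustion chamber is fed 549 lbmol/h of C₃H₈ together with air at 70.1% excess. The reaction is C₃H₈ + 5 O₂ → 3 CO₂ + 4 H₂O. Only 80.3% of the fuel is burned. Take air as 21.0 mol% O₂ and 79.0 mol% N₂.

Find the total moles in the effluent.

23200 lbmol/h

Stoichiometric O₂ = 5 × 549 = 2745 lbmol/h; O₂ fed = 2745 × 1.701 = 4669 lbmol/h.
N₂ fed = 4669 × 79/21 = 17570 lbmol/h.
Fuel reacted = 0.803 × 549 → ξ = 440.8 lbmol/h.
Outlet (n = n₀ + ν ξ):
  C₃H₈: 549 − 1(440.8) = 108.2
  O₂: 4669 − 5(440.8) = 2465
  N₂: 17570 (inert)
  CO₂: 0 + 3(440.8) = 1323
  H₂O: 0 + 4(440.8) = 1763
Total out = 108.2 + 2465 + 17570 + 1323 + 1763 = 23220 lbmol/h.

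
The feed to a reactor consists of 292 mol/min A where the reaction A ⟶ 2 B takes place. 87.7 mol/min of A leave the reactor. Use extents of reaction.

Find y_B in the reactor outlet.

For A: n = n₀ − 1ξ → 87.7 = 292 − 1ξ, giving ξ = 204.3 mol/min.
Outlet amounts (n = n₀ + ν ξ):
  A: 292 − 1(204.3) = 87.7
  B: 0 + 2(204.3) = 408.6
Total out = 496.3 mol/min; y_B = 408.6 / 496.3 = 0.8233.

0.823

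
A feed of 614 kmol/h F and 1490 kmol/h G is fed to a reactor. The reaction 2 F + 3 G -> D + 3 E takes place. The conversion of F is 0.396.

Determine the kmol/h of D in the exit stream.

122 kmol/h

F reacted = 0.396 × 614 = 243.1 kmol/h; ν_F = −2, so ξ = 243.1/2 = 121.6 kmol/h.
Outlet amounts (n = n₀ + ν ξ):
  F: 614 − 2(121.6) = 370.9
  G: 1490 − 3(121.6) = 1125
  D: 0 + 1(121.6) = 121.6
  E: 0 + 3(121.6) = 364.7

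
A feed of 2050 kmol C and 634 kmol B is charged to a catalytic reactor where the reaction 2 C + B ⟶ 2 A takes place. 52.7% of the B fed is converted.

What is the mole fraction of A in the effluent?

0.284

B reacted = 0.527 × 634 = 334.1 kmol; ν_B = −1, so ξ = 334.1/1 = 334.1 kmol.
Outlet amounts (n = n₀ + ν ξ):
  C: 2050 − 2(334.1) = 1382
  B: 634 − 1(334.1) = 299.9
  A: 0 + 2(334.1) = 668.2
Total out = 2350 kmol; y_A = 668.2 / 2350 = 0.2844.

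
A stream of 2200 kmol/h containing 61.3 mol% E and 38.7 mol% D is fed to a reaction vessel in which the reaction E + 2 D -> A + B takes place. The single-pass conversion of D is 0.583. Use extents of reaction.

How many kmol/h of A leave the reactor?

D reacted = 0.583 × 851.4 = 496.4 kmol/h; ν_D = −2, so ξ = 496.4/2 = 248.2 kmol/h.
Outlet amounts (n = n₀ + ν ξ):
  E: 1349 − 1(248.2) = 1100
  D: 851.4 − 2(248.2) = 355
  A: 0 + 1(248.2) = 248.2
  B: 0 + 1(248.2) = 248.2

248 kmol/h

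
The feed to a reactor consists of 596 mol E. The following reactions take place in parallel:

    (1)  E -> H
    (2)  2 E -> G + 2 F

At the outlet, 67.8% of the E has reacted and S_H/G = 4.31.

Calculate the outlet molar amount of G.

64 mol

Conversion of E: E consumed = 0.678 × 596 = 404.1 mol = 1ξ₁ + 2ξ₂.
Selectivity: 1ξ₁ / (1ξ₂) = 4.31 → ξ₁ = 4.31 ξ₂.
Substitute: (1·4.31 + 2) ξ₂ = 404.1 → ξ₂ = 64.04 mol, ξ₁ = 276 mol.
Outlet amounts (n = n₀ + Σ ν·ξ):
  E: 596 − 1(276) − 2(64.04) = 191.9
  H: 0 + 1(276) = 276
  G: 0 + 1(64.04) = 64.04
  F: 0 + 2(64.04) = 128.1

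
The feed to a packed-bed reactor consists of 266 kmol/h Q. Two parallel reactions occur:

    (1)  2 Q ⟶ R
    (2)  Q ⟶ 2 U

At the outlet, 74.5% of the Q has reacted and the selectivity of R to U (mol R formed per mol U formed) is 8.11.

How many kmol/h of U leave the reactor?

Conversion of Q: Q consumed = 0.745 × 266 = 198.2 kmol/h = 2ξ₁ + 1ξ₂.
Selectivity: 1ξ₁ / (2ξ₂) = 8.11 → ξ₁ = 16.22 ξ₂.
Substitute: (2·16.22 + 1) ξ₂ = 198.2 → ξ₂ = 5.926 kmol/h, ξ₁ = 96.12 kmol/h.
Outlet amounts (n = n₀ + Σ ν·ξ):
  Q: 266 − 2(96.12) − 1(5.926) = 67.83
  R: 0 + 1(96.12) = 96.12
  U: 0 + 2(5.926) = 11.85

11.9 kmol/h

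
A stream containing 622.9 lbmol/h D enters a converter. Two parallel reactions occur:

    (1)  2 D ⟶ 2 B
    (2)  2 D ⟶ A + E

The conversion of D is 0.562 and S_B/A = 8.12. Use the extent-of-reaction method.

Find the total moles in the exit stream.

Conversion of D: D consumed = 0.562 × 622.9 = 350.1 lbmol/h = 2ξ₁ + 2ξ₂.
Selectivity: 2ξ₁ / (1ξ₂) = 8.12 → ξ₁ = 4.06 ξ₂.
Substitute: (2·4.06 + 2) ξ₂ = 350.1 → ξ₂ = 34.59 lbmol/h, ξ₁ = 140.4 lbmol/h.
Outlet amounts (n = n₀ + Σ ν·ξ):
  D: 622.9 − 2(140.4) − 2(34.59) = 272.8
  B: 0 + 2(140.4) = 280.9
  A: 0 + 1(34.59) = 34.59
  E: 0 + 1(34.59) = 34.59
Total out = 272.8 + 280.9 + 34.59 + 34.59 = 622.9 lbmol/h.

623 lbmol/h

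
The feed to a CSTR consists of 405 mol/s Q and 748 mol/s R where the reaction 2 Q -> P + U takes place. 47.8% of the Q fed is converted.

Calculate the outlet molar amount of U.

Q reacted = 0.478 × 405 = 193.6 mol/s; ν_Q = −2, so ξ = 193.6/2 = 96.8 mol/s.
Outlet amounts (n = n₀ + ν ξ):
  Q: 405 − 2(96.8) = 211.4
  P: 0 + 1(96.8) = 96.8
  U: 0 + 1(96.8) = 96.8
  R: 748 (inert)

96.8 mol/s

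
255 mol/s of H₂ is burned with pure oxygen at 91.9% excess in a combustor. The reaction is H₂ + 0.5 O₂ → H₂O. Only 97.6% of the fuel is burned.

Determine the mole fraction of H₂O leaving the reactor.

0.663

Stoichiometric O₂ = 0.5 × 255 = 127.5 mol/s; O₂ fed = 127.5 × 1.919 = 244.7 mol/s.
Fuel reacted = 0.976 × 255 → ξ = 248.9 mol/s.
Outlet (n = n₀ + ν ξ):
  H₂: 255 − 1(248.9) = 6.12
  O₂: 244.7 − 0.5(248.9) = 120.2
  H₂O: 0 + 1(248.9) = 248.9
Total out = 375.2 mol/s; y_H₂O = 248.9 / 375.2 = 0.6633.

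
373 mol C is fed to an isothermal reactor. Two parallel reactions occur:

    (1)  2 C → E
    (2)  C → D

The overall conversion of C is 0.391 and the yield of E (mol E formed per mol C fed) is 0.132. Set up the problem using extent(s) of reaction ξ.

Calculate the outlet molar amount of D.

Yield of E: 1ξ₁ / 373 = 0.132 → ξ₁ = 49.24 mol.
Conversion of C: 2ξ₁ + 1ξ₂ = 0.391 × 373 = 145.8 → ξ₂ = 47.37 mol.
Outlet amounts (n = n₀ + Σ ν·ξ):
  C: 373 − 2(49.24) − 1(47.37) = 227.2
  E: 0 + 1(49.24) = 49.24
  D: 0 + 1(47.37) = 47.37

47.4 mol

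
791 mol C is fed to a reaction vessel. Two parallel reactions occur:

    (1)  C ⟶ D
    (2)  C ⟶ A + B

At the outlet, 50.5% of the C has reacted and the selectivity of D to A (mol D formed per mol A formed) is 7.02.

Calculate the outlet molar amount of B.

Conversion of C: C consumed = 0.505 × 791 = 399.5 mol = 1ξ₁ + 1ξ₂.
Selectivity: 1ξ₁ / (1ξ₂) = 7.02 → ξ₁ = 7.02 ξ₂.
Substitute: (1·7.02 + 1) ξ₂ = 399.5 → ξ₂ = 49.81 mol, ξ₁ = 349.6 mol.
Outlet amounts (n = n₀ + Σ ν·ξ):
  C: 791 − 1(349.6) − 1(49.81) = 391.5
  D: 0 + 1(349.6) = 349.6
  A: 0 + 1(49.81) = 49.81
  B: 0 + 1(49.81) = 49.81

49.8 mol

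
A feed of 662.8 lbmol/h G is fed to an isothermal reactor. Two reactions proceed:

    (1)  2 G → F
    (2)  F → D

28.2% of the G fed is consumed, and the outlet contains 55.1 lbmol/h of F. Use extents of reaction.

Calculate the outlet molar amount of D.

38.4 lbmol/h

Conversion of G: G consumed = 2ξ₁ = 0.282 × 662.8 → ξ₁ = 93.45 lbmol/h.
F balance: n_F = 0 + 1ξ₁ − 1ξ₂ = 55.1 → ξ₂ = (1·93.45 − 55.1)/1 = 38.35 lbmol/h.
Outlet amounts (n = n₀ + Σ ν·ξ):
  G: 662.8 − 2(93.45) = 475.9
  F: 0 + 1(93.45) − 1(38.35) = 55.1
  D: 0 + 1(38.35) = 38.35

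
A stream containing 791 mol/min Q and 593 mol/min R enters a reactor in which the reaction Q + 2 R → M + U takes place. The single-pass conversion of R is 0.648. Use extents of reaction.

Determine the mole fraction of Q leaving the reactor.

0.502

R reacted = 0.648 × 593 = 384.3 mol/min; ν_R = −2, so ξ = 384.3/2 = 192.1 mol/min.
Outlet amounts (n = n₀ + ν ξ):
  Q: 791 − 1(192.1) = 598.9
  R: 593 − 2(192.1) = 208.7
  M: 0 + 1(192.1) = 192.1
  U: 0 + 1(192.1) = 192.1
Total out = 1192 mol/min; y_Q = 598.9 / 1192 = 0.5025.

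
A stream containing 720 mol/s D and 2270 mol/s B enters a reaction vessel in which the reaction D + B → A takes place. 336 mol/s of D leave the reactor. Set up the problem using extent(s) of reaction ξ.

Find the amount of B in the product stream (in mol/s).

For D: n = n₀ − 1ξ → 336 = 720 − 1ξ, giving ξ = 384 mol/s.
Outlet amounts (n = n₀ + ν ξ):
  D: 720 − 1(384) = 336
  B: 2270 − 1(384) = 1886
  A: 0 + 1(384) = 384

1890 mol/s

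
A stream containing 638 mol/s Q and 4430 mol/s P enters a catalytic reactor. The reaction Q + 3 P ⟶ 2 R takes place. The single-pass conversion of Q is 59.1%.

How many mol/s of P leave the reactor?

3300 mol/s

Q reacted = 0.591 × 638 = 377.1 mol/s; ν_Q = −1, so ξ = 377.1/1 = 377.1 mol/s.
Outlet amounts (n = n₀ + ν ξ):
  Q: 638 − 1(377.1) = 260.9
  P: 4430 − 3(377.1) = 3299
  R: 0 + 2(377.1) = 754.1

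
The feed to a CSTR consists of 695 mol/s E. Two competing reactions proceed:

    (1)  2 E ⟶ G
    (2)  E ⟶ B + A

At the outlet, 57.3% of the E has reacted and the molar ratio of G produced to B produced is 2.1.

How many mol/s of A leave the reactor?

76.6 mol/s

Conversion of E: E consumed = 0.573 × 695 = 398.2 mol/s = 2ξ₁ + 1ξ₂.
Selectivity: 1ξ₁ / (1ξ₂) = 2.1 → ξ₁ = 2.1 ξ₂.
Substitute: (2·2.1 + 1) ξ₂ = 398.2 → ξ₂ = 76.58 mol/s, ξ₁ = 160.8 mol/s.
Outlet amounts (n = n₀ + Σ ν·ξ):
  E: 695 − 2(160.8) − 1(76.58) = 296.8
  G: 0 + 1(160.8) = 160.8
  B: 0 + 1(76.58) = 76.58
  A: 0 + 1(76.58) = 76.58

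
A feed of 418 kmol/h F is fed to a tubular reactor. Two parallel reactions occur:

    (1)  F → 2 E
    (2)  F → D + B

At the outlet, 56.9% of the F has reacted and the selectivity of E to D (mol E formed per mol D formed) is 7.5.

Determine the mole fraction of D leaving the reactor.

Conversion of F: F consumed = 0.569 × 418 = 237.8 kmol/h = 1ξ₁ + 1ξ₂.
Selectivity: 2ξ₁ / (1ξ₂) = 7.5 → ξ₁ = 3.75 ξ₂.
Substitute: (1·3.75 + 1) ξ₂ = 237.8 → ξ₂ = 50.07 kmol/h, ξ₁ = 187.8 kmol/h.
Outlet amounts (n = n₀ + Σ ν·ξ):
  F: 418 − 1(187.8) − 1(50.07) = 180.2
  E: 0 + 2(187.8) = 375.5
  D: 0 + 1(50.07) = 50.07
  B: 0 + 1(50.07) = 50.07
Total out = 655.8 kmol/h; y_D = 50.07 / 655.8 = 0.07635.

0.0763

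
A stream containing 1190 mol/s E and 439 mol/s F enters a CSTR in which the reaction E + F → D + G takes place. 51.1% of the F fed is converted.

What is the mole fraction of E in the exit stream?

F reacted = 0.511 × 439 = 224.3 mol/s; ν_F = −1, so ξ = 224.3/1 = 224.3 mol/s.
Outlet amounts (n = n₀ + ν ξ):
  E: 1190 − 1(224.3) = 965.7
  F: 439 − 1(224.3) = 214.7
  D: 0 + 1(224.3) = 224.3
  G: 0 + 1(224.3) = 224.3
Total out = 1629 mol/s; y_E = 965.7 / 1629 = 0.5928.

0.593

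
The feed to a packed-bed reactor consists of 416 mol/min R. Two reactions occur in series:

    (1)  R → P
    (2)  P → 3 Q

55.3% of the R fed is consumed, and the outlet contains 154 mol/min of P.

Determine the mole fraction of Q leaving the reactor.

Conversion of R: R consumed = 1ξ₁ = 0.553 × 416 → ξ₁ = 230 mol/min.
P balance: n_P = 0 + 1ξ₁ − 1ξ₂ = 154 → ξ₂ = (1·230 − 154)/1 = 76.05 mol/min.
Outlet amounts (n = n₀ + Σ ν·ξ):
  R: 416 − 1(230) = 186
  P: 0 + 1(230) − 1(76.05) = 154
  Q: 0 + 3(76.05) = 228.1
Total out = 568.1 mol/min; y_Q = 228.1 / 568.1 = 0.4016.

0.402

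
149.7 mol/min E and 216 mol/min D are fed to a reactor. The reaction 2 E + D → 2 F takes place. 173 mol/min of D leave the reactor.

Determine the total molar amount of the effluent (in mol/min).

For D: n = n₀ − 1ξ → 173 = 216 − 1ξ, giving ξ = 43 mol/min.
Outlet amounts (n = n₀ + ν ξ):
  E: 149.7 − 2(43) = 63.7
  D: 216 − 1(43) = 173
  F: 0 + 2(43) = 86
Total out = 63.7 + 173 + 86 = 322.7 mol/min.

323 mol/min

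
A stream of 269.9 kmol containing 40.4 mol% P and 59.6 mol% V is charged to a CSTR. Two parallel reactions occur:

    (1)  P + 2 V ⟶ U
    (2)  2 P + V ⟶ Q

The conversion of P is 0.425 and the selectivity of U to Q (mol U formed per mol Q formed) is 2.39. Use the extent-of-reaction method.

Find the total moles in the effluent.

198 kmol

Conversion of P: P consumed = 0.425 × 109 = 46.34 kmol = 1ξ₁ + 2ξ₂.
Selectivity: 1ξ₁ / (1ξ₂) = 2.39 → ξ₁ = 2.39 ξ₂.
Substitute: (1·2.39 + 2) ξ₂ = 46.34 → ξ₂ = 10.56 kmol, ξ₁ = 25.23 kmol.
Outlet amounts (n = n₀ + Σ ν·ξ):
  P: 109 − 1(25.23) − 2(10.56) = 62.7
  V: 160.9 − 2(25.23) − 1(10.56) = 99.85
  U: 0 + 1(25.23) = 25.23
  Q: 0 + 1(10.56) = 10.56
Total out = 62.7 + 99.85 + 25.23 + 10.56 = 198.3 kmol.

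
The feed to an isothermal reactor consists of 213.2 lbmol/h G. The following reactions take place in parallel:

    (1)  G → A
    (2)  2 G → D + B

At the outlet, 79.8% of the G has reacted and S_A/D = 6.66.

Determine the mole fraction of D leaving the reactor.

0.0921

Conversion of G: G consumed = 0.798 × 213.2 = 170.1 lbmol/h = 1ξ₁ + 2ξ₂.
Selectivity: 1ξ₁ / (1ξ₂) = 6.66 → ξ₁ = 6.66 ξ₂.
Substitute: (1·6.66 + 2) ξ₂ = 170.1 → ξ₂ = 19.65 lbmol/h, ξ₁ = 130.8 lbmol/h.
Outlet amounts (n = n₀ + Σ ν·ξ):
  G: 213.2 − 1(130.8) − 2(19.65) = 43.07
  A: 0 + 1(130.8) = 130.8
  D: 0 + 1(19.65) = 19.65
  B: 0 + 1(19.65) = 19.65
Total out = 213.2 lbmol/h; y_D = 19.65 / 213.2 = 0.09215.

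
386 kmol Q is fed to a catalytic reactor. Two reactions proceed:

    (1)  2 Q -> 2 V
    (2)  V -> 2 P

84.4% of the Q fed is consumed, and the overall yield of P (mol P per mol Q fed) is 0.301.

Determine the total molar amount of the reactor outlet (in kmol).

444 kmol

Conversion of Q: Q consumed = 2ξ₁ = 0.844 × 386 → ξ₁ = 162.9 kmol.
Yield of P: 2ξ₂ / 386 = 0.301 → ξ₂ = 58.09 kmol.
Outlet amounts (n = n₀ + Σ ν·ξ):
  Q: 386 − 2(162.9) = 60.22
  V: 0 + 2(162.9) − 1(58.09) = 267.7
  P: 0 + 2(58.09) = 116.2
Total out = 60.22 + 267.7 + 116.2 = 444.1 kmol.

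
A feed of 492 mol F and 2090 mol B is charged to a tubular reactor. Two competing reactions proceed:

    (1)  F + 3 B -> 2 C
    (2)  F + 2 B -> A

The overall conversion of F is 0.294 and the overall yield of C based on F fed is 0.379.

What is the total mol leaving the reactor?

2290 mol

Yield of C: 2ξ₁ / 492 = 0.379 → ξ₁ = 93.23 mol.
Conversion of F: 1ξ₁ + 1ξ₂ = 0.294 × 492 = 144.6 → ξ₂ = 51.41 mol.
Outlet amounts (n = n₀ + Σ ν·ξ):
  F: 492 − 1(93.23) − 1(51.41) = 347.4
  B: 2090 − 3(93.23) − 2(51.41) = 1707
  C: 0 + 2(93.23) = 186.5
  A: 0 + 1(51.41) = 51.41
Total out = 347.4 + 1707 + 186.5 + 51.41 = 2293 mol.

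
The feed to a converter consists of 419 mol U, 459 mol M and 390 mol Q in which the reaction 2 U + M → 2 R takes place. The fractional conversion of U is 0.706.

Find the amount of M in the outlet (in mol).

311 mol

U reacted = 0.706 × 419 = 295.8 mol; ν_U = −2, so ξ = 295.8/2 = 147.9 mol.
Outlet amounts (n = n₀ + ν ξ):
  U: 419 − 2(147.9) = 123.2
  M: 459 − 1(147.9) = 311.1
  R: 0 + 2(147.9) = 295.8
  Q: 390 (inert)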